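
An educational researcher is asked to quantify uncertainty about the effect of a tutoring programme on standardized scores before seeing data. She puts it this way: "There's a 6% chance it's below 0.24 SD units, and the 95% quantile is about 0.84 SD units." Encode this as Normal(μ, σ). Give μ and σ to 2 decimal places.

The p-quantile of Normal(μ,σ) is μ + z_p·σ, with z_{0.06} = -1.555 and z_{0.95} = 1.645.
Eliminate σ: μ = (z₂·x₁ − z₁·x₂)/(z₂ − z₁) = (1.645·0.24 − (-1.555)·0.84)/3.2 = 0.53.
Then σ = (x₂ − x₁)/(z₂ − z₁) = (0.84 − 0.24)/3.2 = 0.19.

μ = 0.53, σ = 0.19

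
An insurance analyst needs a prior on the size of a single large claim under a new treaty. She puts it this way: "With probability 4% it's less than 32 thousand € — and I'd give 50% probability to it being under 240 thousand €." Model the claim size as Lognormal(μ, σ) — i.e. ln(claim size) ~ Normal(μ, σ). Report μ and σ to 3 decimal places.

If T ~ Lognormal(μ,σ) then ln T ~ Normal(μ,σ), so the p-quantile of ln T is μ + z_p·σ.
ln(32) = 3.466 and ln(240) = 5.481; z_{0.04} = -1.751, z_{0.5} = 0.
σ = (5.481 − 3.466)/(0 − (-1.751)) = 1.151.
μ = 3.466 − (-1.751)·1.151 = 5.481.

μ ≈ 5.481, σ ≈ 1.151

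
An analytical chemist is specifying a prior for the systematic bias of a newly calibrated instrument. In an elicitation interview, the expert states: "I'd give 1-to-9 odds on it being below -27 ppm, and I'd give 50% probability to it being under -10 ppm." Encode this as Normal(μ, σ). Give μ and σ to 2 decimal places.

μ = -10.00, σ = 13.27

For Normal(μ,σ), the p-quantile is μ + z_p·σ. Here z_{0.1} = -1.282, z_{0.5} = 0.
So -27 = μ − 1.282σ and -10 = μ + 0σ.
Subtracting: σ = (-10 − -27)/(0 − (-1.282)) = 13.27.
Then μ = -27 − (-1.282)·13.27 = -10.00.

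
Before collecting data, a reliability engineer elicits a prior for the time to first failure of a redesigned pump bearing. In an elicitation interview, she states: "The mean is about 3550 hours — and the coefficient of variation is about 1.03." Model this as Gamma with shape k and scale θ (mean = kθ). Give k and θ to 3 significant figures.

k ≈ 0.943, θ ≈ 3770

For Gamma(k, scale θ): mean = kθ, variance = kθ², so CV = 1/√k.
CV = 1.03, hence k = 1/CV² = 0.943.
Then θ = mean/k = 3550/0.943 = 3770.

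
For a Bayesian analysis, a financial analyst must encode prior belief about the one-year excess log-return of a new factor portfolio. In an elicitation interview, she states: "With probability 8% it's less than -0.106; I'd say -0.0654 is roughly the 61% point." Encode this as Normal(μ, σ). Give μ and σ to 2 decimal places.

For Normal(μ,σ), the p-quantile is μ + z_p·σ. Here z_{0.08} = -1.405, z_{0.61} = 0.2793.
So -0.106 = μ − 1.405σ and -0.0654 = μ + 0.2793σ.
Subtracting: σ = (-0.0654 − -0.106)/(0.2793 − (-1.405)) = 0.02.
Then μ = -0.106 − (-1.405)·0.02 = -0.07.

μ = -0.07, σ = 0.02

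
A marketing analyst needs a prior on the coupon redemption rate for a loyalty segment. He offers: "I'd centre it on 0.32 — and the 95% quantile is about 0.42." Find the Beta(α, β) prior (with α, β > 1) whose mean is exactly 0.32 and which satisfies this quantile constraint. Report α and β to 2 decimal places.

α ≈ 19.84, β ≈ 42.15

With mean 0.32 fixed, write α = 0.32s, β = 0.68s where s = α+β.
Need P(θ < 0.42) = 0.95 under Beta(0.32s, 0.68s). Normal approximation: (q−m)/√(m(1−m)/s) ≈ z_{0.95} = 1.64, so s ≈ 0.32·0.68·(1.64)²/(0.42−0.32)² = 58.9.
At s = 58.9: P(θ<0.42) ≈ 0.946. Adjusting to match 0.95 gives s ≈ 61.99.
So α = 0.32·61.99 ≈ 19.84, β = 0.68·61.99 ≈ 42.15.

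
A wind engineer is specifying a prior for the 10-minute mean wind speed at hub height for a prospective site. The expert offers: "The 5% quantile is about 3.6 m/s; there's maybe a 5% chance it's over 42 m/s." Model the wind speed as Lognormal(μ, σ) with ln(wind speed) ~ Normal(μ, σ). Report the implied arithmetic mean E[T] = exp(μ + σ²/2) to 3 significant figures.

E[T] ≈ 16.3 m/s

If T ~ Lognormal(μ,σ) then ln T ~ Normal(μ,σ), so the p-quantile of ln T is μ + z_p·σ.
ln(3.6) = 1.281 and ln(42) = 3.738; z_{0.05} = -1.645, z_{0.95} = 1.645.
σ = (3.738 − 1.281)/(1.645 − (-1.645)) = 0.747.
μ = 1.281 − (-1.645)·0.747 = 2.509.
E[T] = exp(μ + σ²/2) = exp(2.509 + 0.2789) = 16.3 m/s.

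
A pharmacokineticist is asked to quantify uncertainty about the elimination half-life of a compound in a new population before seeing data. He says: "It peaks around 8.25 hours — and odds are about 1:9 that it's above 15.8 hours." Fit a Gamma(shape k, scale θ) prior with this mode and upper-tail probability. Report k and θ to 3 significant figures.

k ≈ 5.53, θ ≈ 1.82

Gamma(k,θ) with k>1 has mode (k−1)θ, so θ = 8.25/(k−1).
Need P(X < 15.8) = 0.9 with θ tied to k this way. Start at k = 2, θ = 8.25: P(X<15.8) ≈ 0.571.
Too low — raise k to concentrate. Iterating converges to k ≈ 5.53.
Then θ = 8.25/(5.53−1) ≈ 1.82.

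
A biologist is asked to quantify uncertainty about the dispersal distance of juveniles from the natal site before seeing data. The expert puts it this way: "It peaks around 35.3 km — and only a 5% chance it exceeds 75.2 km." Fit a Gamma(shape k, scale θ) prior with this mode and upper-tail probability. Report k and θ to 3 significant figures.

Gamma(k,θ) with k>1 has mode (k−1)θ, so θ = 35.3/(k−1).
Need P(X < 75.2) = 0.95 with θ tied to k this way. Start at k = 2, θ = 35.3: P(X<75.2) ≈ 0.628.
Too low — raise k to concentrate. Iterating converges to k ≈ 5.82.
Then θ = 35.3/(5.82−1) ≈ 7.32.

k ≈ 5.82, θ ≈ 7.32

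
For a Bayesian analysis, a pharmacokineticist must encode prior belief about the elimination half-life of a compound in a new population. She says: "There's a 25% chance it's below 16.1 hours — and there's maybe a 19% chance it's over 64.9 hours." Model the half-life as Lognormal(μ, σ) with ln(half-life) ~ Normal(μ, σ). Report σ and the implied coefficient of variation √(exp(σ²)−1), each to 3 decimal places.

σ ≈ 0.898, CV ≈ 1.113

If T ~ Lognormal(μ,σ) then ln T ~ Normal(μ,σ), so the p-quantile of ln T is μ + z_p·σ.
ln(16.1) = 2.779 and ln(64.9) = 4.173; z_{0.25} = -0.6745, z_{0.81} = 0.8779.
σ = (4.173 − 2.779)/(0.8779 − (-0.6745)) = 0.898.
μ = 2.779 − (-0.6745)·0.898 = 3.385.
CV = √(exp(σ²)−1) = √(exp(0.8064)−1) = 1.113.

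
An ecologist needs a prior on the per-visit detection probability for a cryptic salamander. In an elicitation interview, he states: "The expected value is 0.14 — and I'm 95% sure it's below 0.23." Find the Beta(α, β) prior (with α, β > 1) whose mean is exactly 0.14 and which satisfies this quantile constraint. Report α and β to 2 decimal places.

α ≈ 6.63, β ≈ 40.73

With mean 0.14 fixed, write α = 0.14s, β = 0.86s where s = α+β.
Need P(θ < 0.23) = 0.95 under Beta(0.14s, 0.86s). Normal approximation: (q−m)/√(m(1−m)/s) ≈ z_{0.95} = 1.64, so s ≈ 0.14·0.86·(1.64)²/(0.23−0.14)² = 40.2.
At s = 40.2: P(θ<0.23) ≈ 0.937. Adjusting to match 0.95 gives s ≈ 47.36.
So α = 0.14·47.36 ≈ 6.63, β = 0.86·47.36 ≈ 40.73.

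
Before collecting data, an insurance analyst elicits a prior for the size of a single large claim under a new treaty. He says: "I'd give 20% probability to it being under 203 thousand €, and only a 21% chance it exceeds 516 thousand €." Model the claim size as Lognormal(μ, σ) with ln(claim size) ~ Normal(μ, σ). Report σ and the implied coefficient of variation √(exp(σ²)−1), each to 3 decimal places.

If T ~ Lognormal(μ,σ) then ln T ~ Normal(μ,σ), so the p-quantile of ln T is μ + z_p·σ.
ln(203) = 5.313 and ln(516) = 6.246; z_{0.2} = -0.8416, z_{0.79} = 0.8064.
σ = (6.246 − 5.313)/(0.8064 − (-0.8416)) = 0.566.
μ = 5.313 − (-0.8416)·0.566 = 5.790.
CV = √(exp(σ²)−1) = √(exp(0.3204)−1) = 0.615.

σ ≈ 0.566, CV ≈ 0.615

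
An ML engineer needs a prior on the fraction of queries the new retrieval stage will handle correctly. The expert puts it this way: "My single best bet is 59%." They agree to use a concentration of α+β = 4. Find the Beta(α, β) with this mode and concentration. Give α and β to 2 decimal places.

α = 2.18, β = 1.82

For α,β > 1 the Beta mode is (α−1)/(α+β−2). With α+β = 4, the mode is (α−1)/2.
Set (α−1)/2 = 0.59 → α = 1 + 0.59·2 = 2.18.
β = 4 − α = 1.82.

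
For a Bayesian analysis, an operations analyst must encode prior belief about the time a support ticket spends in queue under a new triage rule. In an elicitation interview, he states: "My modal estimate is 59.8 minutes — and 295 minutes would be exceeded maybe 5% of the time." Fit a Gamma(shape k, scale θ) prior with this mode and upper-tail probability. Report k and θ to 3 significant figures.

Gamma(k,θ) with k>1 has mode (k−1)θ, so θ = 59.8/(k−1).
Need P(X < 295) = 0.95 with θ tied to k this way. Start at k = 2, θ = 59.8: P(X<295) ≈ 0.957.
Too high — lower k to spread out. Iterating converges to k ≈ 1.94.
Then θ = 59.8/(1.94−1) ≈ 63.4.

k ≈ 1.94, θ ≈ 63.4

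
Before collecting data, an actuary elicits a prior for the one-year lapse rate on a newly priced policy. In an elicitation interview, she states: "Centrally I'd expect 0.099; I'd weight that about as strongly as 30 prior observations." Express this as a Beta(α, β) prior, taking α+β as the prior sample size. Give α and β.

Under the effective-sample-size interpretation, Beta(α, β) has prior mean α/(α+β) and prior sample size α+β.
So α+β = 30 and α/(α+β) = 0.099, giving α = 0.099·30 = 2.97 and β = 30 − 2.97 = 27.03.

α = 2.97, β = 27.03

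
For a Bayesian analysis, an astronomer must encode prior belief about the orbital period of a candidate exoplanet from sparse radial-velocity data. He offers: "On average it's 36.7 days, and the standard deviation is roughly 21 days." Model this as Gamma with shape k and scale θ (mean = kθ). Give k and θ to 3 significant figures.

For Gamma(k, scale θ): mean = kθ, variance = kθ², so CV = 1/√k.
CV = SD/mean = 21/36.7 = 0.5722, hence k = 1/CV² = 3.05.
Then θ = mean/k = 36.7/3.05 = 12.

k ≈ 3.05, θ ≈ 12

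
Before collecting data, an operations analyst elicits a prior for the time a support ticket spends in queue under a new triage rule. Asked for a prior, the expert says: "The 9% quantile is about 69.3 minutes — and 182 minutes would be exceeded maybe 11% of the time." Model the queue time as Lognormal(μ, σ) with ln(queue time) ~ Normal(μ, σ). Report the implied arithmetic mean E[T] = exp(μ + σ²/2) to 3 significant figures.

E[T] ≈ 123 minutes

If T ~ Lognormal(μ,σ) then ln T ~ Normal(μ,σ), so the p-quantile of ln T is μ + z_p·σ.
ln(69.3) = 4.238 and ln(182) = 5.204; z_{0.09} = -1.341, z_{0.89} = 1.227.
σ = (5.204 − 4.238)/(1.227 − (-1.341)) = 0.376.
μ = 4.238 − (-1.341)·0.376 = 4.743.
E[T] = exp(μ + σ²/2) = exp(4.743 + 0.0707) = 123 minutes.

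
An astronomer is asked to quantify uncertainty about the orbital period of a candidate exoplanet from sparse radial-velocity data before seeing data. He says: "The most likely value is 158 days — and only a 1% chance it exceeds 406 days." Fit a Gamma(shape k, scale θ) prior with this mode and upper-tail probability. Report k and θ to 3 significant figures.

k ≈ 6.24, θ ≈ 30.2

Gamma(k,θ) with k>1 has mode (k−1)θ, so θ = 158/(k−1).
Need P(X < 406) = 0.99 with θ tied to k this way. Start at k = 2, θ = 158: P(X<406) ≈ 0.727.
Too low — raise k to concentrate. Iterating converges to k ≈ 6.24.
Then θ = 158/(6.24−1) ≈ 30.2.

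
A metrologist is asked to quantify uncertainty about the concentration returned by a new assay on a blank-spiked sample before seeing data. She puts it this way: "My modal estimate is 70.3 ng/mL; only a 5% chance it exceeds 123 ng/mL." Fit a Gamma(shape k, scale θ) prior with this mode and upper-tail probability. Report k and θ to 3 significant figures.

k ≈ 9.91, θ ≈ 7.89

Gamma(k,θ) with k>1 has mode (k−1)θ, so θ = 70.3/(k−1).
Need P(X < 123) = 0.95 with θ tied to k this way. Start at k = 2, θ = 70.3: P(X<123) ≈ 0.522.
Too low — raise k to concentrate. Iterating converges to k ≈ 9.91.
Then θ = 70.3/(9.91−1) ≈ 7.89.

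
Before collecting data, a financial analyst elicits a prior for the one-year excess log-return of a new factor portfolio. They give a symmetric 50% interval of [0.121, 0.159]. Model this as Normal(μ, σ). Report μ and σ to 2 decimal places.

A symmetric 50% interval runs μ ± z·σ with z = 0.6745.
Half-width = 0.019, so σ = 0.019/0.6745 = 0.03.
μ is the interval midpoint, 0.14.

μ = 0.14, σ = 0.03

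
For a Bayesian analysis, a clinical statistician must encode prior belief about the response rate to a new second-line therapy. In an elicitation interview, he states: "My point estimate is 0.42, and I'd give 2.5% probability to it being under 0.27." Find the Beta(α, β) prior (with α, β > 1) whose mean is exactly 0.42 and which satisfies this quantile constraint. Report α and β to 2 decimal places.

With mean 0.42 fixed, write α = 0.42s, β = 0.58s where s = α+β.
Need P(θ < 0.27) = 0.025 under Beta(0.42s, 0.58s). Normal approximation: (q−m)/√(m(1−m)/s) ≈ z_{0.025} = -1.96, so s ≈ 0.42·0.58·(-1.96)²/(0.27−0.42)² = 41.6.
At s = 41.6: P(θ<0.27) ≈ 0.020. Adjusting to match 0.025 gives s ≈ 37.98.
So α = 0.42·37.98 ≈ 15.95, β = 0.58·37.98 ≈ 22.03.

α ≈ 15.95, β ≈ 22.03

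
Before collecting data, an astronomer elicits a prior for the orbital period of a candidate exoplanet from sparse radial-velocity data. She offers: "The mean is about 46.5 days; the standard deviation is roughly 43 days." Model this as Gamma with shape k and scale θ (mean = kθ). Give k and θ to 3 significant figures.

For Gamma(k, scale θ): mean = kθ, variance = kθ², so CV = 1/√k.
CV = SD/mean = 43/46.5 = 0.9247, hence k = 1/CV² = 1.17.
Then θ = mean/k = 46.5/1.17 = 39.8.

k ≈ 1.17, θ ≈ 39.8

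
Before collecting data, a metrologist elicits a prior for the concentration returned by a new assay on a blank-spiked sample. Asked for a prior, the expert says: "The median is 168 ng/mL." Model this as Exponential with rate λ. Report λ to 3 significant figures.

λ ≈ 0.00413

Exponential median = ln 2 / λ, so λ = ln 2 / 168.0 = 0.00413.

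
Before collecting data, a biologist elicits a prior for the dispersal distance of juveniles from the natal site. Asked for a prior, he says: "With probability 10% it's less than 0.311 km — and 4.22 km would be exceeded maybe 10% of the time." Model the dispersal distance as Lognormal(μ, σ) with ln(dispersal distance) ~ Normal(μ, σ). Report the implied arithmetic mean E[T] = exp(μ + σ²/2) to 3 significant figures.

If T ~ Lognormal(μ,σ) then ln T ~ Normal(μ,σ), so the p-quantile of ln T is μ + z_p·σ.
ln(0.311) = -1.168 and ln(4.22) = 1.44; z_{0.1} = -1.282, z_{0.9} = 1.282.
σ = (1.44 − -1.168)/(1.282 − (-1.282)) = 1.017.
μ = -1.168 − (-1.282)·1.017 = 0.136.
E[T] = exp(μ + σ²/2) = exp(0.136 + 0.5176) = 1.92 km.

E[T] ≈ 1.92 km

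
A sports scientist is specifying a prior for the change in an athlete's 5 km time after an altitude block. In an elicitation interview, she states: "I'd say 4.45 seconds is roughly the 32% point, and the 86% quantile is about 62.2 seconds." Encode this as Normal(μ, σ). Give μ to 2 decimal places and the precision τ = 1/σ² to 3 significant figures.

The p-quantile of Normal(μ,σ) is μ + z_p·σ, with z_{0.32} = -0.4677 and z_{0.86} = 1.08.
Eliminate σ: μ = (z₂·x₁ − z₁·x₂)/(z₂ − z₁) = (1.08·4.45 − (-0.4677)·62.2)/1.548 = 21.90.
Then σ = (x₂ − x₁)/(z₂ − z₁) = (62.2 − 4.45)/1.548 = 37.31.
Precision τ = 1/σ² = 1/37.31² = 0.000719.

μ = 21.90, τ = 0.000719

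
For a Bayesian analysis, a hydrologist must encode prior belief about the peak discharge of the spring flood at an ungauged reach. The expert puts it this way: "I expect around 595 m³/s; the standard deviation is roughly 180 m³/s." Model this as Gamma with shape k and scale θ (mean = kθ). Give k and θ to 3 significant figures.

k ≈ 10.9, θ ≈ 54.5

For Gamma(k, scale θ): mean = kθ, variance = kθ², so CV = 1/√k.
CV = SD/mean = 180/595 = 0.3025, hence k = 1/CV² = 10.9.
Then θ = mean/k = 595/10.9 = 54.5.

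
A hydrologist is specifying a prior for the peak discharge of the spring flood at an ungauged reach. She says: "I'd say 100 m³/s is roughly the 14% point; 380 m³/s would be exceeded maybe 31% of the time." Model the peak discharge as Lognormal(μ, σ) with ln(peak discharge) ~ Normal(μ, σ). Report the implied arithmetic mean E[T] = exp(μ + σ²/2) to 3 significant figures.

If T ~ Lognormal(μ,σ) then ln T ~ Normal(μ,σ), so the p-quantile of ln T is μ + z_p·σ.
ln(100) = 4.605 and ln(380) = 5.94; z_{0.14} = -1.08, z_{0.69} = 0.4959.
σ = (5.94 − 4.605)/(0.4959 − (-1.08)) = 0.847.
μ = 4.605 − (-1.08)·0.847 = 5.520.
E[T] = exp(μ + σ²/2) = exp(5.520 + 0.3587) = 357 m³/s.

E[T] ≈ 357 m³/s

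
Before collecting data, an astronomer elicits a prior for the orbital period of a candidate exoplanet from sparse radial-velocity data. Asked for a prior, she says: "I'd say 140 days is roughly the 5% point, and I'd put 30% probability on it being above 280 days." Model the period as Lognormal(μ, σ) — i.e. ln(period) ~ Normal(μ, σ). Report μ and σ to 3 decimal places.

μ ≈ 5.467, σ ≈ 0.320

If T ~ Lognormal(μ,σ) then ln T ~ Normal(μ,σ), so the p-quantile of ln T is μ + z_p·σ.
ln(140) = 4.942 and ln(280) = 5.635; z_{0.05} = -1.645, z_{0.7} = 0.5244.
σ = (5.635 − 4.942)/(0.5244 − (-1.645)) = 0.320.
μ = 4.942 − (-1.645)·0.320 = 5.467.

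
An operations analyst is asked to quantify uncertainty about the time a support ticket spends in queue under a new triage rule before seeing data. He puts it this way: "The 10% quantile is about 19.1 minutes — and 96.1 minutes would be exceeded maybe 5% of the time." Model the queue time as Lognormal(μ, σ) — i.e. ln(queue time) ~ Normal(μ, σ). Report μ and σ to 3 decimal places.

If T ~ Lognormal(μ,σ) then ln T ~ Normal(μ,σ), so the p-quantile of ln T is μ + z_p·σ.
ln(19.1) = 2.95 and ln(96.1) = 4.565; z_{0.1} = -1.282, z_{0.95} = 1.645.
σ = (4.565 − 2.95)/(1.645 − (-1.282)) = 0.552.
μ = 2.95 − (-1.282)·0.552 = 3.657.

μ ≈ 3.657, σ ≈ 0.552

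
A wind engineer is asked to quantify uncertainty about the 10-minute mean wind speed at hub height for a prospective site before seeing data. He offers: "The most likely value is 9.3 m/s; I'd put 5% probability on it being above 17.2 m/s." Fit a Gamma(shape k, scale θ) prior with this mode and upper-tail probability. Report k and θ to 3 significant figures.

k ≈ 8.36, θ ≈ 1.26

Gamma(k,θ) with k>1 has mode (k−1)θ, so θ = 9.3/(k−1).
Need P(X < 17.2) = 0.95 with θ tied to k this way. Start at k = 2, θ = 9.3: P(X<17.2) ≈ 0.552.
Too low — raise k to concentrate. Iterating converges to k ≈ 8.36.
Then θ = 9.3/(8.36−1) ≈ 1.26.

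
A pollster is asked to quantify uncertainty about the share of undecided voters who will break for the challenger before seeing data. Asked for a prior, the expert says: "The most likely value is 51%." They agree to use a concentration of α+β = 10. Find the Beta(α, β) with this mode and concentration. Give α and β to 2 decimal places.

For α,β > 1 the Beta mode is (α−1)/(α+β−2). With α+β = 10, the mode is (α−1)/8.
Set (α−1)/8 = 0.51 → α = 1 + 0.51·8 = 5.08.
β = 10 − α = 4.92.

α = 5.08, β = 4.92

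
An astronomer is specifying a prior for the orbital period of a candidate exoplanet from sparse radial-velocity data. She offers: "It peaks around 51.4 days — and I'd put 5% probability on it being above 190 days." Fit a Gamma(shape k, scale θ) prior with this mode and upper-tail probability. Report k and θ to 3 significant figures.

Gamma(k,θ) with k>1 has mode (k−1)θ, so θ = 51.4/(k−1).
Need P(X < 190) = 0.95 with θ tied to k this way. Start at k = 2, θ = 51.4: P(X<190) ≈ 0.883.
Too low — raise k to concentrate. Iterating converges to k ≈ 2.5.
Then θ = 51.4/(2.5−1) ≈ 34.4.

k ≈ 2.5, θ ≈ 34.4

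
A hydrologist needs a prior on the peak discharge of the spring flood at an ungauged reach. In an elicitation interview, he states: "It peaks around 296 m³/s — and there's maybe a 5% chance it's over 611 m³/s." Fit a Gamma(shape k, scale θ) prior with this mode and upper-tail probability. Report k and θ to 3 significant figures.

Gamma(k,θ) with k>1 has mode (k−1)θ, so θ = 296/(k−1).
Need P(X < 611) = 0.95 with θ tied to k this way. Start at k = 2, θ = 296: P(X<611) ≈ 0.611.
Too low — raise k to concentrate. Iterating converges to k ≈ 6.26.
Then θ = 296/(6.26−1) ≈ 56.2.

k ≈ 6.26, θ ≈ 56.2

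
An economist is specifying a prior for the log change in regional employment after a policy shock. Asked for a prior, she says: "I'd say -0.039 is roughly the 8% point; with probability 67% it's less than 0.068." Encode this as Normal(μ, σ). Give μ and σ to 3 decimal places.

μ = 0.042, σ = 0.058

For Normal(μ,σ), the p-quantile is μ + z_p·σ. Here z_{0.08} = -1.405, z_{0.67} = 0.4399.
So -0.039 = μ − 1.405σ and 0.068 = μ + 0.4399σ.
Subtracting: σ = (0.068 − -0.039)/(0.4399 − (-1.405)) = 0.058.
Then μ = -0.039 − (-1.405)·0.058 = 0.042.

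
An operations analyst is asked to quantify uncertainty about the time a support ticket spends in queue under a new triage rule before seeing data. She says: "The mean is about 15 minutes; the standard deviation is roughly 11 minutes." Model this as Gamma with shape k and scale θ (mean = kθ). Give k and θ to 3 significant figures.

For Gamma(k, scale θ): mean = kθ, variance = kθ², so CV = 1/√k.
CV = SD/mean = 11/15 = 0.7333, hence k = 1/CV² = 1.86.
Then θ = mean/k = 15/1.86 = 8.07.

k ≈ 1.86, θ ≈ 8.07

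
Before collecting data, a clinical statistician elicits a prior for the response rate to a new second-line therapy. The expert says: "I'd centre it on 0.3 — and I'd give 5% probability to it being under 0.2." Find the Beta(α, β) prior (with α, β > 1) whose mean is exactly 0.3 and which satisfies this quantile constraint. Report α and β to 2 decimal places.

With mean 0.3 fixed, write α = 0.3s, β = 0.7s where s = α+β.
Need P(θ < 0.2) = 0.05 under Beta(0.3s, 0.7s). Normal approximation: (q−m)/√(m(1−m)/s) ≈ z_{0.05} = -1.64, so s ≈ 0.3·0.7·(-1.64)²/(0.2−0.3)² = 56.8.
At s = 56.8: P(θ<0.2) ≈ 0.041. Adjusting to match 0.05 gives s ≈ 50.97.
So α = 0.3·50.97 ≈ 15.29, β = 0.7·50.97 ≈ 35.68.

α ≈ 15.29, β ≈ 35.68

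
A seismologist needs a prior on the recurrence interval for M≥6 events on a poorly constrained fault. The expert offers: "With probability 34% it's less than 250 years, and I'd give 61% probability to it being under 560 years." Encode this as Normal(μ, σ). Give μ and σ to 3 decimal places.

The p-quantile of Normal(μ,σ) is μ + z_p·σ, with z_{0.34} = -0.4125 and z_{0.61} = 0.2793.
Eliminate σ: μ = (z₂·x₁ − z₁·x₂)/(z₂ − z₁) = (0.2793·250 − (-0.4125)·560)/0.6918 = 434.832.
Then σ = (x₂ − x₁)/(z₂ − z₁) = (560 − 250)/0.6918 = 448.118.

μ = 434.832, σ = 448.118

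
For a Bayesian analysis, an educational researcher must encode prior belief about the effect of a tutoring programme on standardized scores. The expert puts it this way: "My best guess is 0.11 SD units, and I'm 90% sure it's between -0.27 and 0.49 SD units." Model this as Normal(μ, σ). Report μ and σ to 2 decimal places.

μ = 0.11, σ = 0.23

A symmetric 90% interval runs μ ± z·σ with z = 1.645.
Half-width = 0.38, so σ = 0.38/1.645 = 0.23.
μ is the stated best guess, 0.11.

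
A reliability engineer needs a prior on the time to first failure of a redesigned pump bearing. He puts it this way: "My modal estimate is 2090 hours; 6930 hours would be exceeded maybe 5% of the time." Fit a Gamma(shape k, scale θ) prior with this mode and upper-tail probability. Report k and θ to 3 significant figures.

k ≈ 2.81, θ ≈ 1150

Gamma(k,θ) with k>1 has mode (k−1)θ, so θ = 2090/(k−1).
Need P(X < 6930) = 0.95 with θ tied to k this way. Start at k = 2, θ = 2090: P(X<6930) ≈ 0.843.
Too low — raise k to concentrate. Iterating converges to k ≈ 2.81.
Then θ = 2090/(2.81−1) ≈ 1150.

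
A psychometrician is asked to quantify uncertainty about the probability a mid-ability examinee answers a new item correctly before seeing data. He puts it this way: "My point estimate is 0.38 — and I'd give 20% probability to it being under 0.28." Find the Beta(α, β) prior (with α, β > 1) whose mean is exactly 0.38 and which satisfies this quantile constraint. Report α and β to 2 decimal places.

With mean 0.38 fixed, write α = 0.38s, β = 0.62s where s = α+β.
Need P(θ < 0.28) = 0.2 under Beta(0.38s, 0.62s). Normal approximation: (q−m)/√(m(1−m)/s) ≈ z_{0.2} = -0.842, so s ≈ 0.38·0.62·(-0.842)²/(0.28−0.38)² = 16.7.
At s = 16.7: P(θ<0.28) ≈ 0.204. Adjusting to match 0.2 gives s ≈ 17.16.
So α = 0.38·17.16 ≈ 6.52, β = 0.62·17.16 ≈ 10.64.

α ≈ 6.52, β ≈ 10.64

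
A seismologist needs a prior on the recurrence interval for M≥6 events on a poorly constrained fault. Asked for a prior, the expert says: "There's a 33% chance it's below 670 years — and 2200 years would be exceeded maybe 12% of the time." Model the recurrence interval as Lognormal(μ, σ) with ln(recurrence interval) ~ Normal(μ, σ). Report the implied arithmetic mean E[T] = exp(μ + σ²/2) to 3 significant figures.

E[T] ≈ 1210 years

If T ~ Lognormal(μ,σ) then ln T ~ Normal(μ,σ), so the p-quantile of ln T is μ + z_p·σ.
ln(670) = 6.507 and ln(2200) = 7.696; z_{0.33} = -0.4399, z_{0.88} = 1.175.
σ = (7.696 − 6.507)/(1.175 − (-0.4399)) = 0.736.
μ = 6.507 − (-0.4399)·0.736 = 6.831.
E[T] = exp(μ + σ²/2) = exp(6.831 + 0.2710) = 1210 years.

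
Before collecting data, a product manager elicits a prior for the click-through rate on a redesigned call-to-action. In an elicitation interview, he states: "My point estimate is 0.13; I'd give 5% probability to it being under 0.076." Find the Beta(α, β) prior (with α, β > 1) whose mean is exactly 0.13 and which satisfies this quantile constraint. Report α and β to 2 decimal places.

α ≈ 11.20, β ≈ 74.98

With mean 0.13 fixed, write α = 0.13s, β = 0.87s where s = α+β.
Need P(θ < 0.076) = 0.05 under Beta(0.13s, 0.87s). Normal approximation: (q−m)/√(m(1−m)/s) ≈ z_{0.05} = -1.64, so s ≈ 0.13·0.87·(-1.64)²/(0.076−0.13)² = 104.9.
At s = 104.9: P(θ<0.076) ≈ 0.033. Adjusting to match 0.05 gives s ≈ 86.19.
So α = 0.13·86.19 ≈ 11.20, β = 0.87·86.19 ≈ 74.98.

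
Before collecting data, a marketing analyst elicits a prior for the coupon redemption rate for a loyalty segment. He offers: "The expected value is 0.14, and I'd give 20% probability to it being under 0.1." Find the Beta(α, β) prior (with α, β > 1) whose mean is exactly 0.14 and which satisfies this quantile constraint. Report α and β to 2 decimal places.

With mean 0.14 fixed, write α = 0.14s, β = 0.86s where s = α+β.
Need P(θ < 0.1) = 0.2 under Beta(0.14s, 0.86s). Normal approximation: (q−m)/√(m(1−m)/s) ≈ z_{0.2} = -0.842, so s ≈ 0.14·0.86·(-0.842)²/(0.1−0.14)² = 53.3.
At s = 53.3: P(θ<0.1) ≈ 0.205. Adjusting to match 0.2 gives s ≈ 55.30.
So α = 0.14·55.30 ≈ 7.74, β = 0.86·55.30 ≈ 47.56.

α ≈ 7.74, β ≈ 47.56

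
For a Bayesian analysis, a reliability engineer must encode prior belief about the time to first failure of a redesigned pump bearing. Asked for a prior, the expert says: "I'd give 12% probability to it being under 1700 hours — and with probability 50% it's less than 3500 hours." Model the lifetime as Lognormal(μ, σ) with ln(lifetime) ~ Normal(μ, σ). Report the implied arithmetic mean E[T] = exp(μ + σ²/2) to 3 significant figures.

E[T] ≈ 4230 hours

If T ~ Lognormal(μ,σ) then ln T ~ Normal(μ,σ), so the p-quantile of ln T is μ + z_p·σ.
ln(1700) = 7.438 and ln(3500) = 8.161; z_{0.12} = -1.175, z_{0.5} = 0.
σ = (8.161 − 7.438)/(0 − (-1.175)) = 0.615.
μ = 7.438 − (-1.175)·0.615 = 8.161.
E[T] = exp(μ + σ²/2) = exp(8.161 + 0.1889) = 4230 hours.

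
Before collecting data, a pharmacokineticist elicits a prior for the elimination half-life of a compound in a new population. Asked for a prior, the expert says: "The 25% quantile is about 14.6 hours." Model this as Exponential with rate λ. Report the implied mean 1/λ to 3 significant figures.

mean ≈ 50.8 hours

P(T < 14.6) = 1 − e^(−λ·14.6) = 0.25, so λ = −ln(1−0.25)/14.6 = −ln(0.75)/14.6 = 0.0197.
Mean = 1/λ = 50.8 hours.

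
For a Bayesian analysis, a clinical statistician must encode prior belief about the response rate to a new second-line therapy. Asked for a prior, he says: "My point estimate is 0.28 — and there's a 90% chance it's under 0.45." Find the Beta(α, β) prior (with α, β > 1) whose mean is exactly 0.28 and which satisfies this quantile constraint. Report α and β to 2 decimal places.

With mean 0.28 fixed, write α = 0.28s, β = 0.72s where s = α+β.
Need P(θ < 0.45) = 0.9 under Beta(0.28s, 0.72s). Normal approximation: (q−m)/√(m(1−m)/s) ≈ z_{0.9} = 1.28, so s ≈ 0.28·0.72·(1.28)²/(0.45−0.28)² = 11.5.
At s = 11.5: P(θ<0.45) ≈ 0.895. Adjusting to match 0.9 gives s ≈ 12.07.
So α = 0.28·12.07 ≈ 3.38, β = 0.72·12.07 ≈ 8.69.

α ≈ 3.38, β ≈ 8.69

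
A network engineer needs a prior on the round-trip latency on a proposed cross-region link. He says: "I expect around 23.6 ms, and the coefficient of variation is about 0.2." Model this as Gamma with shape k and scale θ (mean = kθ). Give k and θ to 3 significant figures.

For Gamma(k, scale θ): mean = kθ, variance = kθ², so CV = 1/√k.
CV = 0.2, hence k = 1/CV² = 25.
Then θ = mean/k = 23.6/25 = 0.944.

k ≈ 25, θ ≈ 0.944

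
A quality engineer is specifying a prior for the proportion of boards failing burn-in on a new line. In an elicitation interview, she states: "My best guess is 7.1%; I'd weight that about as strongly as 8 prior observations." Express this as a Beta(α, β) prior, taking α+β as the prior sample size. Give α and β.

Under the effective-sample-size interpretation, Beta(α, β) has prior mean α/(α+β) and prior sample size α+β.
So α+β = 8 and α/(α+β) = 0.071, giving α = 0.071·8 = 0.568 and β = 8 − 0.568 = 7.432.

α = 0.568, β = 7.432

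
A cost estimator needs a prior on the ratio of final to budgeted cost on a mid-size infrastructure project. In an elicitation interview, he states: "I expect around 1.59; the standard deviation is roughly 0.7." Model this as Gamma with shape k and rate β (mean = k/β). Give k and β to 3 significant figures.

k ≈ 5.16, β ≈ 3.24

For Gamma(k, rate β): mean = k/β, variance = k/β², so CV = 1/√k.
CV = SD/mean = 0.7/1.59 = 0.4403, hence k = 1/CV² = 5.16.
Then β = k/mean = 5.16/1.59 = 3.24.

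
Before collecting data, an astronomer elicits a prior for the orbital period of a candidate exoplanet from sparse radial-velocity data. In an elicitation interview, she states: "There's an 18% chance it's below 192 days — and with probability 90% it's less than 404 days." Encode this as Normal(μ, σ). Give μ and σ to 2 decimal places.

μ = 280.33, σ = 96.50

For Normal(μ,σ), the p-quantile is μ + z_p·σ. Here z_{0.18} = -0.9154, z_{0.9} = 1.282.
So 192 = μ − 0.9154σ and 404 = μ + 1.282σ.
Subtracting: σ = (404 − 192)/(1.282 − (-0.9154)) = 96.50.
Then μ = 192 − (-0.9154)·96.50 = 280.33.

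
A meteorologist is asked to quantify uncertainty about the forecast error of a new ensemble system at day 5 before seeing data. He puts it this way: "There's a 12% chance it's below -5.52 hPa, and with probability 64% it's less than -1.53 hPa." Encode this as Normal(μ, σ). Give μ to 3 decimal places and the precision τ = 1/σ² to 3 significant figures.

The p-quantile of Normal(μ,σ) is μ + z_p·σ, with z_{0.12} = -1.175 and z_{0.64} = 0.3585.
Eliminate σ: μ = (z₂·x₁ − z₁·x₂)/(z₂ − z₁) = (0.3585·-5.52 − (-1.175)·-1.53)/1.533 = -2.463.
Then σ = (x₂ − x₁)/(z₂ − z₁) = (-1.53 − -5.52)/1.533 = 2.602.
Precision τ = 1/σ² = 1/2.602² = 0.148.

μ = -2.463, τ = 0.148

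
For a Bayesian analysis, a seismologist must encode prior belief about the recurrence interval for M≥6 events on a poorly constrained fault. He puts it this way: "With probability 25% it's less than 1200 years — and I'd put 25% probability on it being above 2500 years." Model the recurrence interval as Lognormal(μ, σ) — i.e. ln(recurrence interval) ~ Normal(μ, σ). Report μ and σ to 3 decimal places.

If T ~ Lognormal(μ,σ) then ln T ~ Normal(μ,σ), so the p-quantile of ln T is μ + z_p·σ.
ln(1200) = 7.09 and ln(2500) = 7.824; z_{0.25} = -0.6745, z_{0.75} = 0.6745.
σ = (7.824 − 7.09)/(0.6745 − (-0.6745)) = 0.544.
μ = 7.09 − (-0.6745)·0.544 = 7.457.

μ ≈ 7.457, σ ≈ 0.544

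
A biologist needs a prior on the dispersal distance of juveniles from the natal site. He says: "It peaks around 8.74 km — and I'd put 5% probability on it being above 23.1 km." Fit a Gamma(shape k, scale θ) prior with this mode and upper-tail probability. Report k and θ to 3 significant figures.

k ≈ 3.86, θ ≈ 3.06

Gamma(k,θ) with k>1 has mode (k−1)θ, so θ = 8.74/(k−1).
Need P(X < 23.1) = 0.95 with θ tied to k this way. Start at k = 2, θ = 8.74: P(X<23.1) ≈ 0.741.
Too low — raise k to concentrate. Iterating converges to k ≈ 3.86.
Then θ = 8.74/(3.86−1) ≈ 3.06.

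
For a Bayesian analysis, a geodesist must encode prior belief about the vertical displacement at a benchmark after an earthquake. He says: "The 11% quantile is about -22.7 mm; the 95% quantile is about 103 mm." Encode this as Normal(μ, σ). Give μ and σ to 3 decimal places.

For Normal(μ,σ), the p-quantile is μ + z_p·σ. Here z_{0.11} = -1.227, z_{0.95} = 1.645.
So -22.7 = μ − 1.227σ and 103 = μ + 1.645σ.
Subtracting: σ = (103 − -22.7)/(1.645 − (-1.227)) = 43.777.
Then μ = -22.7 − (-1.227)·43.777 = 30.994.

μ = 30.994, σ = 43.777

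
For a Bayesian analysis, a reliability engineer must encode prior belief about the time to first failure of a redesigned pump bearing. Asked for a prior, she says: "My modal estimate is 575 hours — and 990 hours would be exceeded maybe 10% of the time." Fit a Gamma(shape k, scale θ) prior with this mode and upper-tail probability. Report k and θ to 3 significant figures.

Gamma(k,θ) with k>1 has mode (k−1)θ, so θ = 575/(k−1).
Need P(X < 990) = 0.9 with θ tied to k this way. Start at k = 2, θ = 575: P(X<990) ≈ 0.513.
Too low — raise k to concentrate. Iterating converges to k ≈ 7.42.
Then θ = 575/(7.42−1) ≈ 89.5.

k ≈ 7.42, θ ≈ 89.5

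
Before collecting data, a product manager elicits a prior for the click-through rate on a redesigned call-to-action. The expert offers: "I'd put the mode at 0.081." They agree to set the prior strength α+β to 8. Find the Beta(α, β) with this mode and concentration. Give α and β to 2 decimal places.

α = 1.49, β = 6.51

For α,β > 1 the Beta mode is (α−1)/(α+β−2). With α+β = 8, the mode is (α−1)/6.
Set (α−1)/6 = 0.081 → α = 1 + 0.081·6 = 1.49.
β = 8 − α = 6.51.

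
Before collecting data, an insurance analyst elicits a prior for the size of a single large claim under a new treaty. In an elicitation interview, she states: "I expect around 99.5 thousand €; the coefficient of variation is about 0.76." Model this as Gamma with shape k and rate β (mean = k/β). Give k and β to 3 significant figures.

k ≈ 1.73, β ≈ 0.0174

For Gamma(k, rate β): mean = k/β, variance = k/β², so CV = 1/√k.
CV = 0.76, hence k = 1/CV² = 1.73.
Then β = k/mean = 1.73/99.5 = 0.0174.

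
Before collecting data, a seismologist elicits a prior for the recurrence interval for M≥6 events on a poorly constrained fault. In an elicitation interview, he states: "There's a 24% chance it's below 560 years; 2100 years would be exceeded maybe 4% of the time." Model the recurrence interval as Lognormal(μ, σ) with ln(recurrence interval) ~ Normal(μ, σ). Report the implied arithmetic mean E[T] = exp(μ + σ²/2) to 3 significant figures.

E[T] ≈ 946 years

If T ~ Lognormal(μ,σ) then ln T ~ Normal(μ,σ), so the p-quantile of ln T is μ + z_p·σ.
ln(560) = 6.328 and ln(2100) = 7.65; z_{0.24} = -0.7063, z_{0.96} = 1.751.
σ = (7.65 − 6.328)/(1.751 − (-0.7063)) = 0.538.
μ = 6.328 − (-0.7063)·0.538 = 6.708.
E[T] = exp(μ + σ²/2) = exp(6.708 + 0.1447) = 946 years.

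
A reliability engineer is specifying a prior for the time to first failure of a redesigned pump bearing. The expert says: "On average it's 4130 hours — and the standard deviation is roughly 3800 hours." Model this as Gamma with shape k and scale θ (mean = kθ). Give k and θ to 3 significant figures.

For Gamma(k, scale θ): mean = kθ, variance = kθ², so CV = 1/√k.
CV = SD/mean = 3800/4130 = 0.9201, hence k = 1/CV² = 1.18.
Then θ = mean/k = 4130/1.18 = 3500.

k ≈ 1.18, θ ≈ 3500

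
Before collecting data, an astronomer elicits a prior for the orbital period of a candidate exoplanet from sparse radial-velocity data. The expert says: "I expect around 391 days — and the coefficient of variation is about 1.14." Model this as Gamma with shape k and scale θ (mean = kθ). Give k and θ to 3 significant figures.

k ≈ 0.769, θ ≈ 508

For Gamma(k, scale θ): mean = kθ, variance = kθ², so CV = 1/√k.
CV = 1.14, hence k = 1/CV² = 0.769.
Then θ = mean/k = 391/0.769 = 508.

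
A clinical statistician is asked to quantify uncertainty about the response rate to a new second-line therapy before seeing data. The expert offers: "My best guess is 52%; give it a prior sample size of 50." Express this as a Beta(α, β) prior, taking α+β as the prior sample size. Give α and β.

α = 26, β = 24

Under the effective-sample-size interpretation, Beta(α, β) has prior mean α/(α+β) and prior sample size α+β.
So α+β = 50 and α/(α+β) = 0.52, giving α = 0.52·50 = 26 and β = 50 − 26 = 24.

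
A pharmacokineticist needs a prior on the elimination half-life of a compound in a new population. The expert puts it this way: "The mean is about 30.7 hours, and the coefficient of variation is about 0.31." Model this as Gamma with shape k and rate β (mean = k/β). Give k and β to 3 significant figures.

k ≈ 10.4, β ≈ 0.339

For Gamma(k, rate β): mean = k/β, variance = k/β², so CV = 1/√k.
CV = 0.31, hence k = 1/CV² = 10.4.
Then β = k/mean = 10.4/30.7 = 0.339.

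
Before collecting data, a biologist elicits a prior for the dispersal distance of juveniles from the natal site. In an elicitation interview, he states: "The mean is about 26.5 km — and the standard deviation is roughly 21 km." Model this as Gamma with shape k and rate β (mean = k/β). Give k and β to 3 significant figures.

k ≈ 1.59, β ≈ 0.0601

For Gamma(k, rate β): mean = k/β, variance = k/β², so CV = 1/√k.
CV = SD/mean = 21/26.5 = 0.7925, hence k = 1/CV² = 1.59.
Then β = k/mean = 1.59/26.5 = 0.0601.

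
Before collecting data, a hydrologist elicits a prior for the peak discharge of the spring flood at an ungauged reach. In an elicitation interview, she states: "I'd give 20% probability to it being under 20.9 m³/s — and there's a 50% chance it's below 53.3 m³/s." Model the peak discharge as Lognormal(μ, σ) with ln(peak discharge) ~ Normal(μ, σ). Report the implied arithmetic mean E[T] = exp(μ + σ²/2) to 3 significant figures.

If T ~ Lognormal(μ,σ) then ln T ~ Normal(μ,σ), so the p-quantile of ln T is μ + z_p·σ.
ln(20.9) = 3.04 and ln(53.3) = 3.976; z_{0.2} = -0.8416, z_{0.5} = 0.
σ = (3.976 − 3.04)/(0 − (-0.8416)) = 1.112.
μ = 3.04 − (-0.8416)·1.112 = 3.976.
E[T] = exp(μ + σ²/2) = exp(3.976 + 0.6187) = 98.9 m³/s.

E[T] ≈ 98.9 m³/s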